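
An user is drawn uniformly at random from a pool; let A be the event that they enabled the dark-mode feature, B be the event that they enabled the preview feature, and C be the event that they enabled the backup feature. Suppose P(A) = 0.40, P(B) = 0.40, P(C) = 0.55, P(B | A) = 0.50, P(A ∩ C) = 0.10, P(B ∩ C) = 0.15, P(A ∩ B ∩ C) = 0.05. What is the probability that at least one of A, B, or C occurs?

0.95

P(A ∩ B) = P(A)·P(B|A) = 0.40 × 0.50 = 0.20
P(A ∪ B ∪ C) = 0.40 + 0.40 + 0.55 − 0.20 − 0.10 − 0.15 + 0.05 = 0.95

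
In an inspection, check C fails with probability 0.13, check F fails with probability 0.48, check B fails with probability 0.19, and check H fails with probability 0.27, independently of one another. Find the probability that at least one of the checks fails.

0.73249588

P(none) = (1 − 0.13) × (1 − 0.48) × (1 − 0.19) × (1 − 0.27) = 0.87 × 0.52 × 0.81 × 0.73 = 0.26750412
P(at least one) = 1 − 0.26750412 = 0.73249588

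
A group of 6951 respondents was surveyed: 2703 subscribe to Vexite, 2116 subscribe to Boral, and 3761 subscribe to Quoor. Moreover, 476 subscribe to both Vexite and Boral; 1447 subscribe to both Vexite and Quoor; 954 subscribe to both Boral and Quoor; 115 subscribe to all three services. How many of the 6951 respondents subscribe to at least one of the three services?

5818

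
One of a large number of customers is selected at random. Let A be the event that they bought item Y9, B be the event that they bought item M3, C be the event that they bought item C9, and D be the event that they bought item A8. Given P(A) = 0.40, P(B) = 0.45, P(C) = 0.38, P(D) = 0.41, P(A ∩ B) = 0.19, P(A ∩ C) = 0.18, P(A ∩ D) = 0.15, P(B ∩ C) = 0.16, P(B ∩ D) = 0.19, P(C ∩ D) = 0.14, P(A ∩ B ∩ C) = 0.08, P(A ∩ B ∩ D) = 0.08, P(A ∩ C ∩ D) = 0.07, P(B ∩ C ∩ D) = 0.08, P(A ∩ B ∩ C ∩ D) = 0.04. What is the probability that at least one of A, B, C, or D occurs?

0.90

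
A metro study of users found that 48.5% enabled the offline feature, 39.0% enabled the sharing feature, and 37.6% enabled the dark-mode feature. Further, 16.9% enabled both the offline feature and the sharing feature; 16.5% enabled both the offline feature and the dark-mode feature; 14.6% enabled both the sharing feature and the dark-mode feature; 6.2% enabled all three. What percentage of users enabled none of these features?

P(at least one) = 48.5 + 39.0 + 37.6 − 16.9 − 16.5 − 14.6 + 6.2 = 83.3%
P(none) = 100% − 83.3% = 16.7%

16.7%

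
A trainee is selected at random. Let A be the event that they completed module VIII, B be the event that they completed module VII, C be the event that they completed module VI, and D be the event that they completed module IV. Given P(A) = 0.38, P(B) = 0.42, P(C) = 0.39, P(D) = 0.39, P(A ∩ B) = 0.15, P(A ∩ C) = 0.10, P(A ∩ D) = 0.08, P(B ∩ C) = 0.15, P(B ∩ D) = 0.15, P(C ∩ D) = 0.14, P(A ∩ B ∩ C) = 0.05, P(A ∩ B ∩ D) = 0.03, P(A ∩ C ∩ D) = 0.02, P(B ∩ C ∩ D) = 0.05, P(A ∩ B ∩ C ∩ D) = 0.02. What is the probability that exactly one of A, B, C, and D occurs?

0.41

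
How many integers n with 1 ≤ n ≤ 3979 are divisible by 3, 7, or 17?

1839

⌊3979/3⌋ + ⌊3979/7⌋ + ⌊3979/17⌋ − ⌊3979/21⌋ − ⌊3979/51⌋ − ⌊3979/119⌋ + ⌊3979/357⌋ = 1326 + 568 + 234 − 189 − 78 − 33 + 11 = 1839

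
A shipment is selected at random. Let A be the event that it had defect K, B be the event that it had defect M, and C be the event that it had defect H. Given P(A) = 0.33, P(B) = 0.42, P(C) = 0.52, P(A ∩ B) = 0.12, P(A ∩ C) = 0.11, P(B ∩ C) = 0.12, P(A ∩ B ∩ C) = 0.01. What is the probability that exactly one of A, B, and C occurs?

0.60

By inclusion–exclusion (exactly-one form):
P(exactly one) = 0.33 + 0.42 + 0.52 − 2·0.12 − 2·0.11 − 2·0.12 + 3·0.01 = 0.60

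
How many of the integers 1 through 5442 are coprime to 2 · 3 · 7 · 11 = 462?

2721 + 1814 + 777 + 494 − 907 − 388 − 247 − 259 − 164 − 70 + 129 + 82 + 35 + 23 − 11 = 4029
5442 − 4029 = 1413

1413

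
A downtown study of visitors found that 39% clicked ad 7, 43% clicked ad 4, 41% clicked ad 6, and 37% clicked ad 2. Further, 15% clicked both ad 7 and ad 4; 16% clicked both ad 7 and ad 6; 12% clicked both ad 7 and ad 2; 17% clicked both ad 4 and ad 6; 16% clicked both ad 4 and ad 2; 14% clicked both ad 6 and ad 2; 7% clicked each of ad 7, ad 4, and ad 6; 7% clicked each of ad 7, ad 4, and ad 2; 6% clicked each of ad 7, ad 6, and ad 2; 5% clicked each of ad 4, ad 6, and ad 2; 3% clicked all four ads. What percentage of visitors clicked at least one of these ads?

Using inclusion–exclusion:
P(union) = 39 + 43 + 41 + 37 − 15 − 16 − 12 − 17 − 16 − 14 + 7 + 7 + 6 + 5 − 3 = 92%

92%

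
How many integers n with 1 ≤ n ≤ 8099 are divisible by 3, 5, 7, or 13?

floor(8099/3) + floor(8099/5) + floor(8099/7) + floor(8099/13) − floor(8099/15) − floor(8099/21) − floor(8099/39) − floor(8099/35) − floor(8099/65) − floor(8099/91) + floor(8099/105) + floor(8099/195) + floor(8099/273) + floor(8099/455) − floor(8099/1365) = 2699 + 1619 + 1157 + 623 − 539 − 385 − 207 − 231 − 124 − 89 + 77 + 41 + 29 + 17 − 5 = 4682

4682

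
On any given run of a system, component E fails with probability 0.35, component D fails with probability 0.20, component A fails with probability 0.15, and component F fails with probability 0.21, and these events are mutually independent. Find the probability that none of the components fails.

0.34918

P(none) = (1 − 0.35) × (1 − 0.20) × (1 − 0.15) × (1 − 0.21) = 0.65 × 0.80 × 0.85 × 0.79 = 0.34918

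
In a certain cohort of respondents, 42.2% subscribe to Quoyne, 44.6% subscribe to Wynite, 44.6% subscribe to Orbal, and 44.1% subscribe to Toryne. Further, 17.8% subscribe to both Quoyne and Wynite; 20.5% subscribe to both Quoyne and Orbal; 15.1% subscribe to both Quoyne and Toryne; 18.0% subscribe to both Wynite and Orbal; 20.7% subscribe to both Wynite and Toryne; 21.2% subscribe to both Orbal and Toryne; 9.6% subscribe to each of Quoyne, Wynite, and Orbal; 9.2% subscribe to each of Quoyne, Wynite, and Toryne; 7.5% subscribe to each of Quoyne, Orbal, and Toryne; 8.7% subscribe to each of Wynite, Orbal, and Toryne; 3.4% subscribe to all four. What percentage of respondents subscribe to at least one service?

By inclusion–exclusion:
P(union) = 42.2 + 44.6 + 44.6 + 44.1 − 17.8 − 20.5 − 15.1 − 18.0 − 20.7 − 21.2 + 9.6 + 9.2 + 7.5 + 8.7 − 3.4 = 93.8%

93.8%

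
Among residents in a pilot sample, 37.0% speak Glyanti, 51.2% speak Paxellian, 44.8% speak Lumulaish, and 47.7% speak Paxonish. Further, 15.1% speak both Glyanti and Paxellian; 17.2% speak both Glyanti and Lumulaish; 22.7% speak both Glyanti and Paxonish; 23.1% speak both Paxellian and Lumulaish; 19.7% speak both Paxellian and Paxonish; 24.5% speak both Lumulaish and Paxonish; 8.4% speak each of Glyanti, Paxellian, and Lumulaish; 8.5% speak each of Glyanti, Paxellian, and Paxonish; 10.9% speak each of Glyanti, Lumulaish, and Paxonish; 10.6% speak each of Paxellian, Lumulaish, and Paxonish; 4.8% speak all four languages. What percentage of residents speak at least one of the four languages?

By inclusion-exclusion,
P(≥1) = 37.0 + 51.2 + 44.8 + 47.7 − 15.1 − 17.2 − 22.7 − 23.1 − 19.7 − 24.5 + 8.4 + 8.5 + 10.9 + 10.6 − 4.8 = 92.0%

92.0%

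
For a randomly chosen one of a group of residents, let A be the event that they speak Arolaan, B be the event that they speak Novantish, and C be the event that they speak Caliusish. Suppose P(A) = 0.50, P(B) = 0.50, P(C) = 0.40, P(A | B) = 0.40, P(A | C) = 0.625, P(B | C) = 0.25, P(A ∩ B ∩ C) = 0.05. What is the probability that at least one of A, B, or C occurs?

0.90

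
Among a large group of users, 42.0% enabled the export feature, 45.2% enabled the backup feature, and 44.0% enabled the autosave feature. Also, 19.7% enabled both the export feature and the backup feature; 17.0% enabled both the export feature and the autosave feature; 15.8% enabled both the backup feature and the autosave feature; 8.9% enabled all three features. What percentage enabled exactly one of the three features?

52.9%

Using the inclusion–exclusion count for exactly one event:
P(exactly one) = 42.0 + 45.2 + 44.0 − 2·19.7 − 2·17.0 − 2·15.8 + 3·8.9 = 52.9%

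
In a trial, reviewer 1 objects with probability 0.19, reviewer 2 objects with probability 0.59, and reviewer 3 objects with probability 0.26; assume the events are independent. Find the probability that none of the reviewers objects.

P(none) = (1 − 0.19) × (1 − 0.59) × (1 − 0.26) = 0.81 × 0.41 × 0.74 = 0.245754

0.245754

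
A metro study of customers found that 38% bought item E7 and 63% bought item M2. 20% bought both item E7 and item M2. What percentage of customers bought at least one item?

81%

By inclusion-exclusion,
P(≥1) = 38 + 63 − 20 = 81%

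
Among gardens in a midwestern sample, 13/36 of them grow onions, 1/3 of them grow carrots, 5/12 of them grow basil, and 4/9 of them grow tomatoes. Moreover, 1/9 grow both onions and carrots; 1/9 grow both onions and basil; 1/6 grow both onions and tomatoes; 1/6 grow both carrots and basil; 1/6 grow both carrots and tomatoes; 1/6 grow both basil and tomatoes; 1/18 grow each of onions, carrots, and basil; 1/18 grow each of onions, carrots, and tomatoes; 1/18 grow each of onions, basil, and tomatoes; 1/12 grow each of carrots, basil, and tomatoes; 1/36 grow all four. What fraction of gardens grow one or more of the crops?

8/9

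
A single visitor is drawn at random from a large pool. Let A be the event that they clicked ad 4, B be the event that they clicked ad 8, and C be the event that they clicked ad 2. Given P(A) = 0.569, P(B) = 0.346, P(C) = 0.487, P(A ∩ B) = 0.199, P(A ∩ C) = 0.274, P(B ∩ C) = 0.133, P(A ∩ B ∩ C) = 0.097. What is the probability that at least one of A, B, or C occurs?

0.893

By inclusion–exclusion:
P(A ∪ B ∪ C) = 0.569 + 0.346 + 0.487 − 0.199 − 0.274 − 0.133 + 0.097 = 0.893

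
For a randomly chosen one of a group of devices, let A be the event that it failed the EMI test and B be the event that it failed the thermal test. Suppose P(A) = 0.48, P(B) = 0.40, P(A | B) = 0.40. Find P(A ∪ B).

P(A ∩ B) = P(B)·P(A|B) = 0.40 × 0.40 = 0.16
P(A ∪ B) = 0.48 + 0.40 − 0.16 = 0.72

0.72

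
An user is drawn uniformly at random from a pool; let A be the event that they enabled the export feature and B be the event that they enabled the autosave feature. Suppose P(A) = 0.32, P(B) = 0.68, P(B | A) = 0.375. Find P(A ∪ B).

0.88

P(A ∩ B) = P(A)·P(B|A) = 0.32 × 0.375 = 0.12
P(A ∪ B) = 0.32 + 0.68 − 0.12 = 0.88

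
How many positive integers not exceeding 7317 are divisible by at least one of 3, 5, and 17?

Inclusion–exclusion gives
⌊7317/3⌋ + ⌊7317/5⌋ + ⌊7317/17⌋ − ⌊7317/15⌋ − ⌊7317/51⌋ − ⌊7317/85⌋ + ⌊7317/255⌋ = 2439 + 1463 + 430 − 487 − 143 − 86 + 28 = 3644

3644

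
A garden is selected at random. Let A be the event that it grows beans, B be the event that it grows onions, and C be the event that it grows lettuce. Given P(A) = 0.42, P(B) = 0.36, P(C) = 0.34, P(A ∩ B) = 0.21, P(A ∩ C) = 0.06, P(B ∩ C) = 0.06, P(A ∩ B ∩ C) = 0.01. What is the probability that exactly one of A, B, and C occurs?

0.49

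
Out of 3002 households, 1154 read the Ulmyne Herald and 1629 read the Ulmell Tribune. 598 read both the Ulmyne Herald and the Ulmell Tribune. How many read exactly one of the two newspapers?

1587

By inclusion–exclusion (exactly-one form):
|exactly one| = 1154 + 1629 − 2·598 = 1587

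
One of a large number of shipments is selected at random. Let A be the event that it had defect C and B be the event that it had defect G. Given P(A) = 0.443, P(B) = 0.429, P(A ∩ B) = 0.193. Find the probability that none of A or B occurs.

0.321

By inclusion–exclusion:
P(A ∪ B) = 0.443 + 0.429 − 0.193 = 0.679
P(none) = 1 − 0.679 = 0.321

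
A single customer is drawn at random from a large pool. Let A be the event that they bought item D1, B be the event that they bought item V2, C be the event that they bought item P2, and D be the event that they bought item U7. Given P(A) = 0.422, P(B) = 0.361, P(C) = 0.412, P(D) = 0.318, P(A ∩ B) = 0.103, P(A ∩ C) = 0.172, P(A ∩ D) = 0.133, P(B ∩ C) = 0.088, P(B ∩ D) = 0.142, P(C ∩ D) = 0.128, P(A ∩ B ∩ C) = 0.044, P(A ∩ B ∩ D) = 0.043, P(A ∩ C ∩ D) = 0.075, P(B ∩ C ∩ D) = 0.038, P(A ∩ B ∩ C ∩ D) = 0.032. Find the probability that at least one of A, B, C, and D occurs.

Using inclusion–exclusion:
P(A ∪ B ∪ C ∪ D) = 0.422 + 0.361 + 0.412 + 0.318 − 0.103 − 0.172 − 0.133 − 0.088 − 0.142 − 0.128 + 0.044 + 0.043 + 0.075 + 0.038 − 0.032 = 0.915

0.915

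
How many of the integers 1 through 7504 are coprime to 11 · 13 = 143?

6297

Using inclusion–exclusion:
floor(7504/11) + floor(7504/13) − floor(7504/143) = 682 + 577 − 52 = 1207
7504 − 1207 = 6297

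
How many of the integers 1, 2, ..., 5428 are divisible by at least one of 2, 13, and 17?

3071

floor(5428/2) + floor(5428/13) + floor(5428/17) − floor(5428/26) − floor(5428/34) − floor(5428/221) + floor(5428/442) = 2714 + 417 + 319 − 208 − 159 − 24 + 12 = 3071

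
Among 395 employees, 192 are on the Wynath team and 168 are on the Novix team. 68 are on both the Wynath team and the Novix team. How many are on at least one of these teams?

|union| = 192 + 168 − 68 = 292

292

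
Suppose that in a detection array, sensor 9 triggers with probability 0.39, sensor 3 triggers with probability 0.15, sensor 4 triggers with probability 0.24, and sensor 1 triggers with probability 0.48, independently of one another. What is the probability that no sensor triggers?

0.2049112

P(none) = (1 − 0.39) × (1 − 0.15) × (1 − 0.24) × (1 − 0.48) = 0.61 × 0.85 × 0.76 × 0.52 = 0.2049112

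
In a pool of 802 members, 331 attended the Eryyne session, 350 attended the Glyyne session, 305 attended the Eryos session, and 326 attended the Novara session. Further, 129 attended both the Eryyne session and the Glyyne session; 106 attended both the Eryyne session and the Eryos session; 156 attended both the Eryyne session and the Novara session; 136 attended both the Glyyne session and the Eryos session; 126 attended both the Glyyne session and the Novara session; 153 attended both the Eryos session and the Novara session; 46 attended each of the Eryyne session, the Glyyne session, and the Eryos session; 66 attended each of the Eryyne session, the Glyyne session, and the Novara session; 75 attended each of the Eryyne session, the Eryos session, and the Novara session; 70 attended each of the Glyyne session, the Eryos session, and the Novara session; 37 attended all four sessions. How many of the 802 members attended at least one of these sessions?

726

N(≥1) = 331 + 350 + 305 + 326 − 129 − 106 − 156 − 136 − 126 − 153 + 46 + 66 + 75 + 70 − 37 = 726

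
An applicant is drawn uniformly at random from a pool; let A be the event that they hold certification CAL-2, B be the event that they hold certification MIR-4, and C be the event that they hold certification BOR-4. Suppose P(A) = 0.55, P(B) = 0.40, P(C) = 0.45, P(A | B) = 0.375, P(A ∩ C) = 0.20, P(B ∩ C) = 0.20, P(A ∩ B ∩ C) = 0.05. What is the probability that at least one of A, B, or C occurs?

P(A ∩ B) = P(B)·P(A|B) = 0.40 × 0.375 = 0.15
Apply inclusion-exclusion:
P(A ∪ B ∪ C) = 0.55 + 0.40 + 0.45 − 0.15 − 0.20 − 0.20 + 0.05 = 0.90

0.90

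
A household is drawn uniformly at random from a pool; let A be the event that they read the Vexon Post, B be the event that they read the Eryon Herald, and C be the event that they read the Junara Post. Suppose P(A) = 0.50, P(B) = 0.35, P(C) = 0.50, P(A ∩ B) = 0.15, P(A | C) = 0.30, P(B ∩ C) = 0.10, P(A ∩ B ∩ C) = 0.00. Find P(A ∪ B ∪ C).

P(A ∩ C) = P(C)·P(A|C) = 0.50 × 0.30 = 0.15
Apply inclusion-exclusion:
P(A ∪ B ∪ C) = 0.50 + 0.35 + 0.50 − 0.15 − 0.15 − 0.10 + 0.00 = 0.95

0.95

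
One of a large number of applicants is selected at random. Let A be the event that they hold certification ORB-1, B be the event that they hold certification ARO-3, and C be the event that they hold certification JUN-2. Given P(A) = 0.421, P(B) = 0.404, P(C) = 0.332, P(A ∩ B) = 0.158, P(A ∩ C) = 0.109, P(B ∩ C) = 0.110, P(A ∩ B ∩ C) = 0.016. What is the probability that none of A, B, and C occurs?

P(A ∪ B ∪ C) = 0.421 + 0.404 + 0.332 − 0.158 − 0.109 − 0.110 + 0.016 = 0.796
P(none) = 1 − 0.796 = 0.204

0.204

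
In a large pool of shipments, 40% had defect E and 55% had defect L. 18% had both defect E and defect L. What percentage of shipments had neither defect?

23%

Inclusion–exclusion gives
P(union) = 40 + 55 − 18 = 77%
P(none) = 100% − 77% = 23%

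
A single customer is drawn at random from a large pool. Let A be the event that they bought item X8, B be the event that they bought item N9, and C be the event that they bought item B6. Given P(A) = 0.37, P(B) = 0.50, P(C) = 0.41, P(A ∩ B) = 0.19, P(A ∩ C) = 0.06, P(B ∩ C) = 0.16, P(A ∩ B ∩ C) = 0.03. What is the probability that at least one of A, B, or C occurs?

Inclusion–exclusion gives
P(A ∪ B ∪ C) = 0.37 + 0.50 + 0.41 − 0.19 − 0.06 − 0.16 + 0.03 = 0.90

0.90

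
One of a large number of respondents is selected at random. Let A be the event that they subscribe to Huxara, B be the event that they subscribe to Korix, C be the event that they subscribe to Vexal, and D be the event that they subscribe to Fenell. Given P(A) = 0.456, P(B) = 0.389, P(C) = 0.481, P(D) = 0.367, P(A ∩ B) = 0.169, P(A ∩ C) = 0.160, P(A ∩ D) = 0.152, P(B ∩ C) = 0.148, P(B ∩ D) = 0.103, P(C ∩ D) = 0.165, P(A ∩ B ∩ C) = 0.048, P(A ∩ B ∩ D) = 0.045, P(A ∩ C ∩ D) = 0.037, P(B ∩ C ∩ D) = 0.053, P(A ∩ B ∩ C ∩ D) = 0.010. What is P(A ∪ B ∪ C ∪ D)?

0.969

P(A ∪ B ∪ C ∪ D) = 0.456 + 0.389 + 0.481 + 0.367 − 0.169 − 0.160 − 0.152 − 0.148 − 0.103 − 0.165 + 0.048 + 0.045 + 0.037 + 0.053 − 0.010 = 0.969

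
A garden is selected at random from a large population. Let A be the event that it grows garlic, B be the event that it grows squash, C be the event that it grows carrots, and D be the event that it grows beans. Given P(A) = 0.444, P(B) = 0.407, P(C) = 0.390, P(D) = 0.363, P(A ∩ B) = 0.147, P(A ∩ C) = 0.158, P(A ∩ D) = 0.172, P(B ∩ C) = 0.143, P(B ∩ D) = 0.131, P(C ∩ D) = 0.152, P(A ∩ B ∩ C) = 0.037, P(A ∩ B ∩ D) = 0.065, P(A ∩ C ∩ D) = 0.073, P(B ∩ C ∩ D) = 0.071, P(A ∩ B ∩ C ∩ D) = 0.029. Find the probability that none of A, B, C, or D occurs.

Apply inclusion-exclusion:
P(A ∪ B ∪ C ∪ D) = 0.444 + 0.407 + 0.390 + 0.363 − 0.147 − 0.158 − 0.172 − 0.143 − 0.131 − 0.152 + 0.037 + 0.065 + 0.073 + 0.071 − 0.029 = 0.918
P(none) = 1 − 0.918 = 0.082

0.082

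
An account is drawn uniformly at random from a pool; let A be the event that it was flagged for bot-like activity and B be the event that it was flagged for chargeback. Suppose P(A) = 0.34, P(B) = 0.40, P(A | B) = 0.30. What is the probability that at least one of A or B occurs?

P(A ∩ B) = P(B)·P(A|B) = 0.40 × 0.30 = 0.12
P(A ∪ B) = 0.34 + 0.40 − 0.12 = 0.62

0.62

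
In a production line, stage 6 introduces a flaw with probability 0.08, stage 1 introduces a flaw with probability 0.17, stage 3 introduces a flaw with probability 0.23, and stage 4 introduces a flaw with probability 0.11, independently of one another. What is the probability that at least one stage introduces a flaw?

0.47670492

P(none) = (1 − 0.08) × (1 − 0.17) × (1 − 0.23) × (1 − 0.11) = 0.92 × 0.83 × 0.77 × 0.89 = 0.52329508
P(at least one) = 1 − 0.52329508 = 0.47670492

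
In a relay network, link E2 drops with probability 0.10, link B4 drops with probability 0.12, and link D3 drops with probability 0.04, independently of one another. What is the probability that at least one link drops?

P(none) = (1 − 0.10) × (1 − 0.12) × (1 − 0.04) = 0.90 × 0.88 × 0.96 = 0.76032
P(at least one) = 1 − 0.76032 = 0.23968

0.23968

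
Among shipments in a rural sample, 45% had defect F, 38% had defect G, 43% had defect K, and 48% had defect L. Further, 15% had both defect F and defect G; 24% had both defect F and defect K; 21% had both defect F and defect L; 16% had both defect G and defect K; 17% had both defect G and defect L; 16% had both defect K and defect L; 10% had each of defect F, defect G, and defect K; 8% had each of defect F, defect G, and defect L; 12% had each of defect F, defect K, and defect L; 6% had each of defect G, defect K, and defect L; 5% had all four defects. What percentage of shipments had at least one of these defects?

Apply inclusion-exclusion:
P(union) = 45 + 38 + 43 + 48 − 15 − 24 − 21 − 16 − 17 − 16 + 10 + 8 + 12 + 6 − 5 = 96%

96%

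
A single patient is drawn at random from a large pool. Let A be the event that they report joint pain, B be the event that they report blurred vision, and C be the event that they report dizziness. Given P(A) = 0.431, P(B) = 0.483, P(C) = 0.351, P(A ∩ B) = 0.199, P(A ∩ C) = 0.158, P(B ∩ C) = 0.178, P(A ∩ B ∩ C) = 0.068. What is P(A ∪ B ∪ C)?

0.798

P(A ∪ B ∪ C) = 0.431 + 0.483 + 0.351 − 0.199 − 0.158 − 0.178 + 0.068 = 0.798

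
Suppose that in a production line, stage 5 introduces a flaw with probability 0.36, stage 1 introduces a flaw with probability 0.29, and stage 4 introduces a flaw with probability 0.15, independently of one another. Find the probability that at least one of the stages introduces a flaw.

0.61376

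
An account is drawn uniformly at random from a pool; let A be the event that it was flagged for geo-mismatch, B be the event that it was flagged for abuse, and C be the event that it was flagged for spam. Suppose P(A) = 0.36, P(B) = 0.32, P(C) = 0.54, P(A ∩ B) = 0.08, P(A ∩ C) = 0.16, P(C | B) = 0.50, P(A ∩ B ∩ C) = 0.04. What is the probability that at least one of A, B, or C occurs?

P(B ∩ C) = P(B)·P(C|B) = 0.32 × 0.50 = 0.16
P(A ∪ B ∪ C) = 0.36 + 0.32 + 0.54 − 0.08 − 0.16 − 0.16 + 0.04 = 0.86

0.86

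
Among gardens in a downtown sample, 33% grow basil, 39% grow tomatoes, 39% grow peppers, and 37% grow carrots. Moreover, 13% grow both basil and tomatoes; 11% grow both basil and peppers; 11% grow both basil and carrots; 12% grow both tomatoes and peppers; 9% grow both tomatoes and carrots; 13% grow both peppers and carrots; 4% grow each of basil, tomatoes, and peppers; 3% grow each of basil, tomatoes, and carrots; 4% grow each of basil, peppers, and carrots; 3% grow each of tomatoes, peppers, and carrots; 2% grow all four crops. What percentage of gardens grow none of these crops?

By inclusion–exclusion:
P(at least one) = 33 + 39 + 39 + 37 − 13 − 11 − 11 − 12 − 9 − 13 + 4 + 3 + 4 + 3 − 2 = 91%
P(none) = 100% − 91% = 9%

9%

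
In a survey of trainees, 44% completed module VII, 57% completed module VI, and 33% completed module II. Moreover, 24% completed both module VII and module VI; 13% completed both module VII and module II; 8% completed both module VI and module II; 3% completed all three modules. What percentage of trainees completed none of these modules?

8%

Inclusion–exclusion gives
P(≥1) = 44 + 57 + 33 − 24 − 13 − 8 + 3 = 92%
P(none) = 100% − 92% = 8%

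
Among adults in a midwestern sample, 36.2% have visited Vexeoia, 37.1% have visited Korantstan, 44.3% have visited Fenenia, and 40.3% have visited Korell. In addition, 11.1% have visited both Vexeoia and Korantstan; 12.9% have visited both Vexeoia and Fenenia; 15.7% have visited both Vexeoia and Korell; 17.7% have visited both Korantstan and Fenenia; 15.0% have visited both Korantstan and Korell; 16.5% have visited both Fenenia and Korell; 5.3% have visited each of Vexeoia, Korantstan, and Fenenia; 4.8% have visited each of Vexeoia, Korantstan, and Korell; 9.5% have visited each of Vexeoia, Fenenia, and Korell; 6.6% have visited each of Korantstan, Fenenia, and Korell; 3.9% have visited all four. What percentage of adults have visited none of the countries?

Inclusion–exclusion gives
P(≥1) = 36.2 + 37.1 + 44.3 + 40.3 − 11.1 − 12.9 − 15.7 − 17.7 − 15.0 − 16.5 + 5.3 + 4.8 + 9.5 + 6.6 − 3.9 = 91.3%
P(none) = 100% − 91.3% = 8.7%

8.7%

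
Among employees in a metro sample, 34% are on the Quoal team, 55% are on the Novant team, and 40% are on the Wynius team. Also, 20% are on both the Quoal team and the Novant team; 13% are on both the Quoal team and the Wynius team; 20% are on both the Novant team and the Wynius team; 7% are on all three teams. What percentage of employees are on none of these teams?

17%

By inclusion–exclusion:
P(at least one) = 34 + 55 + 40 − 20 − 13 − 20 + 7 = 83%
P(none) = 100% − 83% = 17%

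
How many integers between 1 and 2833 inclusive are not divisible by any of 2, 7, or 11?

1104

floor(2833/2) + floor(2833/7) + floor(2833/11) − floor(2833/14) − floor(2833/22) − floor(2833/77) + floor(2833/154) = 1416 + 404 + 257 − 202 − 128 − 36 + 18 = 1729
2833 − 1729 = 1104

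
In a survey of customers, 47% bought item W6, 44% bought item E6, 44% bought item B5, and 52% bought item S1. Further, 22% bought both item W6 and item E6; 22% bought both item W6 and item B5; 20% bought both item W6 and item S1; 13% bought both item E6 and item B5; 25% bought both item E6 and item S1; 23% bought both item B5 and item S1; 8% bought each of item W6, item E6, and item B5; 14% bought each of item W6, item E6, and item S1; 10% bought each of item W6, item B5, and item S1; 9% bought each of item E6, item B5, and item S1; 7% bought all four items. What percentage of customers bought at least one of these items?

96%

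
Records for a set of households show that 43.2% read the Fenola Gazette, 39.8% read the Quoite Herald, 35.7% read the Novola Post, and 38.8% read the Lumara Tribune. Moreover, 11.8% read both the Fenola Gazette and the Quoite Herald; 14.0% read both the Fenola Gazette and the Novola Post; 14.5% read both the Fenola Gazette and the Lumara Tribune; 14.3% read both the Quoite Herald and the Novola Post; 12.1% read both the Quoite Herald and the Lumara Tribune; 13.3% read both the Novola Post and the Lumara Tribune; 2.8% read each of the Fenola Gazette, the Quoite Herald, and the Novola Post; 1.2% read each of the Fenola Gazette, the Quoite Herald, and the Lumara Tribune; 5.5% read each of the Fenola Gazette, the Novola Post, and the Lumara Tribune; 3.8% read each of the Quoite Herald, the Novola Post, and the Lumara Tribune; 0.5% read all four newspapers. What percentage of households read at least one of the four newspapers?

90.3%

Apply inclusion-exclusion:
P(≥1) = 43.2 + 39.8 + 35.7 + 38.8 − 11.8 − 14.0 − 14.5 − 14.3 − 12.1 − 13.3 + 2.8 + 1.2 + 5.5 + 3.8 − 0.5 = 90.3%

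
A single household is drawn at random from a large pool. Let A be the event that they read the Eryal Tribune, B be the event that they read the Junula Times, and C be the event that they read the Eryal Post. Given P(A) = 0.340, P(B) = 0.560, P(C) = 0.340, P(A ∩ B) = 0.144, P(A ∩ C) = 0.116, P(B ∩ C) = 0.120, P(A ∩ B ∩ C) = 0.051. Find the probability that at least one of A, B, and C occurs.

Inclusion–exclusion gives
P(A ∪ B ∪ C) = 0.340 + 0.560 + 0.340 − 0.144 − 0.116 − 0.120 + 0.051 = 0.911

0.911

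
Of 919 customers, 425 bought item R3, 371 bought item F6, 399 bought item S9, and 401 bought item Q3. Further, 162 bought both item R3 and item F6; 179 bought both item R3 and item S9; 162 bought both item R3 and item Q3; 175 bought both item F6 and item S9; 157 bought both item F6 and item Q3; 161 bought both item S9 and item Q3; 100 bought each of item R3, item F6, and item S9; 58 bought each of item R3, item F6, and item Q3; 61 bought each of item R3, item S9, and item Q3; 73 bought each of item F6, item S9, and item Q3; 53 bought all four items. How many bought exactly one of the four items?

268

Using the inclusion–exclusion count for exactly one event:
N(exactly one) = 425 + 371 + 399 + 401 − 2·162 − 2·179 − 2·162 − 2·175 − 2·157 − 2·161 + 3·100 + 3·58 + 3·61 + 3·73 − 4·53 = 268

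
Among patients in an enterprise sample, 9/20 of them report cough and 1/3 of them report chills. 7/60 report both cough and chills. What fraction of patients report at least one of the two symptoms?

2/3

By inclusion-exclusion,
P(union) = 9/20 + 1/3 − 7/60 = 2/3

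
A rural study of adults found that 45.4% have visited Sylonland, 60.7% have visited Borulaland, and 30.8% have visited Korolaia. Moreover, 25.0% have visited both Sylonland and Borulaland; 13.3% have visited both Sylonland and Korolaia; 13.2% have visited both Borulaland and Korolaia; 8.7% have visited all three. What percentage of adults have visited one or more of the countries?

94.1%

P(at least one) = 45.4 + 60.7 + 30.8 − 25.0 − 13.3 − 13.2 + 8.7 = 94.1%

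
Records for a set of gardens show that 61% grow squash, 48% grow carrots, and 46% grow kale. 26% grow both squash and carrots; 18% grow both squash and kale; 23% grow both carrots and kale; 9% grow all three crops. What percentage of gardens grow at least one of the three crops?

P(union) = 61 + 48 + 46 − 26 − 18 − 23 + 9 = 97%

97%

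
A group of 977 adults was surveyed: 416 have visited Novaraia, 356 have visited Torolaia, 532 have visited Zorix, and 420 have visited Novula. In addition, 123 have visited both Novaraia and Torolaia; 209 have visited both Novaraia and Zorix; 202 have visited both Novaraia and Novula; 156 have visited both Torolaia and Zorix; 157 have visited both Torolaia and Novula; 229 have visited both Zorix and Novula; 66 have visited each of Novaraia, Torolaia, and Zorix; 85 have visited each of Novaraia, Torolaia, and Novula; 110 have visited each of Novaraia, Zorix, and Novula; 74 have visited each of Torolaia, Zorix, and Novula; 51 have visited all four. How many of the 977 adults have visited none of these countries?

Using inclusion–exclusion:
N(≥1) = 416 + 356 + 532 + 420 − 123 − 209 − 202 − 156 − 157 − 229 + 66 + 85 + 110 + 74 − 51 = 932
None: 977 − 932 = 45

45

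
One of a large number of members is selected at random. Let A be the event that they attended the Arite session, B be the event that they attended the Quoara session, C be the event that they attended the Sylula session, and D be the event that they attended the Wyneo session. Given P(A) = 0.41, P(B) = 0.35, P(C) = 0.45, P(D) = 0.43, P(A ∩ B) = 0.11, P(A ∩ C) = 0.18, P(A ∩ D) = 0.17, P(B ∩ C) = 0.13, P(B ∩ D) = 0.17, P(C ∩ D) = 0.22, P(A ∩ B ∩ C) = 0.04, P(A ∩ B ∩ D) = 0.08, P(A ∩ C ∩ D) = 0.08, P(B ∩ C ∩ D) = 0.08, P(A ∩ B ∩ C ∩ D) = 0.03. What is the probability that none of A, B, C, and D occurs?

0.09

By inclusion-exclusion,
P(A ∪ B ∪ C ∪ D) = 0.41 + 0.35 + 0.45 + 0.43 − 0.11 − 0.18 − 0.17 − 0.13 − 0.17 − 0.22 + 0.04 + 0.08 + 0.08 + 0.08 − 0.03 = 0.91
P(none) = 1 − 0.91 = 0.09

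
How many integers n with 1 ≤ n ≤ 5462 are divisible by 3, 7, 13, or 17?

1820 + 780 + 420 + 321 − 260 − 140 − 107 − 60 − 45 − 24 + 20 + 15 + 8 + 3 − 1 = 2750

2750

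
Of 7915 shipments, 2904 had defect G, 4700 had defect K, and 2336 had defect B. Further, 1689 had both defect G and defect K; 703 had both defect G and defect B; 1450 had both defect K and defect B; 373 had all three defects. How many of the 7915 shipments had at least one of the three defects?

By inclusion–exclusion:
|union| = 2904 + 4700 + 2336 − 1689 − 703 − 1450 + 373 = 6471

6471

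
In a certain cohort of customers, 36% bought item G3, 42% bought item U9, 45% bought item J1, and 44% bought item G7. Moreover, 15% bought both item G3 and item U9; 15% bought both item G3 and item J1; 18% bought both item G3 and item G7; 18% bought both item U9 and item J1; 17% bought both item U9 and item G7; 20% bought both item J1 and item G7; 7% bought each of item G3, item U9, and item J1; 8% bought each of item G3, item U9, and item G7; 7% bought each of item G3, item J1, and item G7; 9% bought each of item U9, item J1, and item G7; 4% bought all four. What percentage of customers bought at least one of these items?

91%

P(≥1) = 36 + 42 + 45 + 44 − 15 − 15 − 18 − 18 − 17 − 20 + 7 + 8 + 7 + 9 − 4 = 91%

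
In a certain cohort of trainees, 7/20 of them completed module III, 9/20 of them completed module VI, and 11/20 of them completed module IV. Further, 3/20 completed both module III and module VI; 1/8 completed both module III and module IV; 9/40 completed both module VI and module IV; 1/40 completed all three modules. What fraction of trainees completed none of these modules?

By inclusion-exclusion,
P(union) = 7/20 + 9/20 + 11/20 − 3/20 − 1/8 − 9/40 + 1/40 = 7/8
P(none) = 1 − 7/8 = 1/8

1/8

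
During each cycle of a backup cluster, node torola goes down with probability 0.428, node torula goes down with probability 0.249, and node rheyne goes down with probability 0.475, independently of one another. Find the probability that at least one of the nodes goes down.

0.7744747

P(none) = (1 − 0.428) × (1 − 0.249) × (1 − 0.475) = 0.572 × 0.751 × 0.525 = 0.2255253
P(at least one) = 1 − 0.2255253 = 0.7744747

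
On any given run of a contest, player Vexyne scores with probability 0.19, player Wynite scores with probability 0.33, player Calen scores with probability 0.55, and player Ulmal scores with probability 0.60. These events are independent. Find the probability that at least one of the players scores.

0.902314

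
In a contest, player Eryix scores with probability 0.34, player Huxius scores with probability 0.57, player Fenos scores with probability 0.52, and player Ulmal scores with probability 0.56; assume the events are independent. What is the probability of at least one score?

0.94006144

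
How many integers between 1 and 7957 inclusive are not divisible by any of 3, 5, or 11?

3858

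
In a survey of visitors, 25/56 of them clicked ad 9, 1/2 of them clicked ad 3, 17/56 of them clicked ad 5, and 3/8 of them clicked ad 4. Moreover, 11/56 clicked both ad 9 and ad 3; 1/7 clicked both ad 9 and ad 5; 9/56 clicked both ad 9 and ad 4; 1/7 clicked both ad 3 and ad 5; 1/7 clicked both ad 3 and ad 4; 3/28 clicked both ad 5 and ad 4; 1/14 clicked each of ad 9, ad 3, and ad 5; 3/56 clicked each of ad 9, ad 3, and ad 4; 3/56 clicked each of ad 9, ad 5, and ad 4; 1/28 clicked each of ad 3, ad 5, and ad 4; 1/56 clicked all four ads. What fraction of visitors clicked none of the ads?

By inclusion–exclusion:
P(at least one) = 25/56 + 1/2 + 17/56 + 3/8 − 11/56 − 1/7 − 9/56 − 1/7 − 1/7 − 3/28 + 1/14 + 3/56 + 3/56 + 1/28 − 1/56 = 13/14
P(none) = 1 − 13/14 = 1/14

1/14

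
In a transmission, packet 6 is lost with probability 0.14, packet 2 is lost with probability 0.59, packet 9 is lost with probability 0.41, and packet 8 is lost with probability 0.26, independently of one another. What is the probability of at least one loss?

P(none) = (1 − 0.14) × (1 − 0.59) × (1 − 0.41) × (1 − 0.26) = 0.86 × 0.41 × 0.59 × 0.74 = 0.15394516
P(at least one) = 1 − 0.15394516 = 0.84605484

0.84605484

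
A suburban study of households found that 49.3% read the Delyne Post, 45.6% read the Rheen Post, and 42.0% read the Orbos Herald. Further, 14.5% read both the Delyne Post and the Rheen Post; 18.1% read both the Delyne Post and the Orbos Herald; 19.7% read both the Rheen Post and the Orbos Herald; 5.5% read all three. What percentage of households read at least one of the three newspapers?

90.1%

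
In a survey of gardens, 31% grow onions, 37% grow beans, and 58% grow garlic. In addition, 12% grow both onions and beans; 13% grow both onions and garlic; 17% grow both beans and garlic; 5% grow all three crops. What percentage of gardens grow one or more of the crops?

By inclusion-exclusion,
P(union) = 31 + 37 + 58 − 12 − 13 − 17 + 5 = 89%

89%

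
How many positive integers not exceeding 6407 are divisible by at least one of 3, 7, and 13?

2135 + 915 + 492 − 305 − 164 − 70 + 23 = 3026

3026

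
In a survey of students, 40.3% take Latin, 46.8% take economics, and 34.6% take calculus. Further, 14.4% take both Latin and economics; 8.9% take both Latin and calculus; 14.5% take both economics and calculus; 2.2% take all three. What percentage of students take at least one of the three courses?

P(≥1) = 40.3 + 46.8 + 34.6 − 14.4 − 8.9 − 14.5 + 2.2 = 86.1%

86.1%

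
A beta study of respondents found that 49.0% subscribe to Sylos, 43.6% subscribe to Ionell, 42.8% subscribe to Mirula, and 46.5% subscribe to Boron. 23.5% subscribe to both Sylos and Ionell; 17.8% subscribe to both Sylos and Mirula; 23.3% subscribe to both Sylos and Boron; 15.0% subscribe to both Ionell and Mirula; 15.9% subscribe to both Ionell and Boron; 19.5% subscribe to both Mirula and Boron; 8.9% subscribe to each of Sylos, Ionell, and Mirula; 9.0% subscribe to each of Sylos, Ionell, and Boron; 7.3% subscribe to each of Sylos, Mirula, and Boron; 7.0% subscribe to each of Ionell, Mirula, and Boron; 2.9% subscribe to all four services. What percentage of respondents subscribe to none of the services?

3.8%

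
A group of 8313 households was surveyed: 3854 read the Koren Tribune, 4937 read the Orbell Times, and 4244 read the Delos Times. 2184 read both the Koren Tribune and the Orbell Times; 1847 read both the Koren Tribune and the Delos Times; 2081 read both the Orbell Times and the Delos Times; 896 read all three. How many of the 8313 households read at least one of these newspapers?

7819

|at least one| = 3854 + 4937 + 4244 − 2184 − 1847 − 2081 + 896 = 7819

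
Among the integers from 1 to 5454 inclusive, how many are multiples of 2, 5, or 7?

3584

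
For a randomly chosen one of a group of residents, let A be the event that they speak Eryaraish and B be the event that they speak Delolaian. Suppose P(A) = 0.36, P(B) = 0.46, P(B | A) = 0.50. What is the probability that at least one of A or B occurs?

0.64

P(A ∩ B) = P(A)·P(B|A) = 0.36 × 0.50 = 0.18
By inclusion–exclusion:
P(A ∪ B) = 0.36 + 0.46 − 0.18 = 0.64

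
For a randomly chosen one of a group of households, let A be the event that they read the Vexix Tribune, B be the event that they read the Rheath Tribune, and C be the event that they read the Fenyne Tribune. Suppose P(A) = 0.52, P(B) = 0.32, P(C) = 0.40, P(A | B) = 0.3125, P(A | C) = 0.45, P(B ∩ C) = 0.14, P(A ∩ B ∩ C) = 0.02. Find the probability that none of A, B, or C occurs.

P(A ∩ B) = P(B)·P(A|B) = 0.32 × 0.3125 = 0.10
P(A ∩ C) = P(C)·P(A|C) = 0.40 × 0.45 = 0.18
By inclusion-exclusion,
P(A ∪ B ∪ C) = 0.52 + 0.32 + 0.40 − 0.10 − 0.18 − 0.14 + 0.02 = 0.84
P(none) = 1 − 0.84 = 0.16

0.16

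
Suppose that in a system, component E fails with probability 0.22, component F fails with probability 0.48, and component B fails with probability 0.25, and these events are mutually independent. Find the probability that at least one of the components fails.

Independence gives P(none) = ∏(1 − pᵢ).
P(none) = (1 − 0.22) × (1 − 0.48) × (1 − 0.25) = 0.78 × 0.52 × 0.75 = 0.3042
P(at least one) = 1 − 0.3042 = 0.6958

0.6958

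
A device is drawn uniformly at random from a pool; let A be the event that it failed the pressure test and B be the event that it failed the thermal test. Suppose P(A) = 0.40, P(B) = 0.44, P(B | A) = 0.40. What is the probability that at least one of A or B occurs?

0.68

P(A ∩ B) = P(A)·P(B|A) = 0.40 × 0.40 = 0.16
Apply inclusion-exclusion:
P(A ∪ B) = 0.40 + 0.44 − 0.16 = 0.68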